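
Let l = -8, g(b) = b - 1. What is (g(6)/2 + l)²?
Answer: 121/4 ≈ 30.250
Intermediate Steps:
g(b) = -1 + b
(g(6)/2 + l)² = ((-1 + 6)/2 - 8)² = (5*(½) - 8)² = (5/2 - 8)² = (-11/2)² = 121/4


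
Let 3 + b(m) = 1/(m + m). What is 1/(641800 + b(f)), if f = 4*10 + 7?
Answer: 94/60328919 ≈ 1.5581e-6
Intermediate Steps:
f = 47 (f = 40 + 7 = 47)
b(m) = -3 + 1/(2*m) (b(m) = -3 + 1/(m + m) = -3 + 1/(2*m))
1/(641800 + b(f)) = 1/(641800 + (-3 + (½)/47)) = 1/(641800 + (-3 + (½)*(1/47))) = 1/(641800 + (-3 + 1/94)) = 1/(641800 - 281/94) = 1/(60328919/94) = 94/60328919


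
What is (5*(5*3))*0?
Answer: 0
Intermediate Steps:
(5*(5*3))*0 = (5*15)*0 = 75*0 = 0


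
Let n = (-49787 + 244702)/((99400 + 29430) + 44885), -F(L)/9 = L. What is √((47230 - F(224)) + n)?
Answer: √59445021495423/34743 ≈ 221.92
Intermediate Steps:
F(L) = -9*L
n = 38983/34743 (n = 194915/(128830 + 44885) = 194915/173715 = 194915*(1/173715) = 38983/34743 ≈ 1.1220)
√((47230 - F(224)) + n) = √((47230 - (-9)*224) + 38983/34743) = √((47230 - 1*(-2016)) + 38983/34743) = √((47230 + 2016) + 38983/34743) = √(49246 + 38983/34743) = √(1710992761/34743) = √59445021495423/34743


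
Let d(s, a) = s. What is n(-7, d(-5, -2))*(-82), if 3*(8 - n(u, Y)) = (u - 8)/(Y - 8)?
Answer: -8118/13 ≈ -624.46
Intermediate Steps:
n(u, Y) = 8 - (-8 + u)/(3*(-8 + Y)) (n(u, Y) = 8 - (u - 8)/(3*(Y - 8)) = 8 - (-8 + u)/(3*(-8 + Y)))
n(-7, d(-5, -2))*(-82) = ((-184 - 1*(-7) + 24*(-5))/(3*(-8 - 5)))*(-82) = ((⅓)*(-184 + 7 - 120)/(-13))*(-82) = ((⅓)*(-1/13)*(-297))*(-82) = (99/13)*(-82) = -8118/13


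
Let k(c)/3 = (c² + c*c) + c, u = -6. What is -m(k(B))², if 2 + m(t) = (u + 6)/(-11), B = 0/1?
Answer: -4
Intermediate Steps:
B = 0 (B = 0*1 = 0)
k(c) = 3*c + 6*c² (k(c) = 3*((c² + c*c) + c) = 3*((c² + c²) + c) = 3*(2*c² + c) = 3*(c + 2*c²) = 3*c + 6*c²)
m(t) = -2 (m(t) = -2 + (-6 + 6)/(-11) = -2 + 0*(-1/11) = -2 + 0 = -2)
-m(k(B))² = -1*(-2)² = -1*4 = -4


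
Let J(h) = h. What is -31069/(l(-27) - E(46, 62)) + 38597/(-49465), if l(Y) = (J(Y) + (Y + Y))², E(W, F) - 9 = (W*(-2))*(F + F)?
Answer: -34308157/13667560 ≈ -2.5102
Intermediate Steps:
E(W, F) = 9 - 4*F*W (E(W, F) = 9 + (W*(-2))*(F + F) = 9 + (-2*W)*(2*F) = 9 - 4*F*W)
l(Y) = 9*Y² (l(Y) = (Y + (Y + Y))² = (Y + 2*Y)² = (3*Y)² = 9*Y²)
-31069/(l(-27) - E(46, 62)) + 38597/(-49465) = -31069/(9*(-27)² - (9 - 4*62*46)) + 38597/(-49465) = -31069/(9*729 - (9 - 11408)) + 38597*(-1/49465) = -31069/(6561 - 1*(-11399)) - 2969/3805 = -31069/(6561 + 11399) - 2969/3805 = -31069/17960 - 2969/3805 = -34308157/13667560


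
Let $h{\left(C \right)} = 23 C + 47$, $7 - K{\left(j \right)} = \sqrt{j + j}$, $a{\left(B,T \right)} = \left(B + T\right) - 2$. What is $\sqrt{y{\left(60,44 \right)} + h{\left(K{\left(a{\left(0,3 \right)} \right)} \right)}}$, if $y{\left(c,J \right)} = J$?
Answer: $\sqrt{252 - 23 \sqrt{2}} \approx 14.815$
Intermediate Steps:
$a{\left(B,T \right)} = -2 + B + T$
$K{\left(j \right)} = 7 - \sqrt{2} \sqrt{j}$ ($K{\left(j \right)} = 7 - \sqrt{j + j} = 7 - \sqrt{2 j} = 7 - \sqrt{2} \sqrt{j}$)
$h{\left(C \right)} = 47 + 23 C$
$\sqrt{y{\left(60,44 \right)} + h{\left(K{\left(a{\left(0,3 \right)} \right)} \right)}} = \sqrt{44 + \left(47 + 23 \left(7 - \sqrt{2} \sqrt{-2 + 0 + 3}\right)\right)} = \sqrt{44 + \left(47 + 23 \left(7 - \sqrt{2} \sqrt{1}\right)\right)} = \sqrt{44 + \left(47 + 23 \left(7 - \sqrt{2} \cdot 1\right)\right)} = \sqrt{44 + \left(47 + 23 \left(7 - \sqrt{2}\right)\right)} = \sqrt{44 + \left(47 + \left(161 - 23 \sqrt{2}\right)\right)} = \sqrt{44 + \left(208 - 23 \sqrt{2}\right)} = \sqrt{252 - 23 \sqrt{2}}$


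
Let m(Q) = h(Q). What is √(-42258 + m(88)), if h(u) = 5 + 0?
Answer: I*√42253 ≈ 205.56*I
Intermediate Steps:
h(u) = 5
m(Q) = 5
√(-42258 + m(88)) = √(-42258 + 5) = √(-42253) = I*√42253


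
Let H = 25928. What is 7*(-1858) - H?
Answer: -38934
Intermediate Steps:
7*(-1858) - H = 7*(-1858) - 1*25928 = -13006 - 25928 = -38934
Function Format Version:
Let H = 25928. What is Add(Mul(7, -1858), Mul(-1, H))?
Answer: -38934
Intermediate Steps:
Add(Mul(7, -1858), Mul(-1, H)) = Add(Mul(7, -1858), Mul(-1, 25928)) = Add(-13006, -25928) = -38934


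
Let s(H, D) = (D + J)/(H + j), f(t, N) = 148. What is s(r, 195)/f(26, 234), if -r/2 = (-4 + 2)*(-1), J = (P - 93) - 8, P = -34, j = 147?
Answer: 15/5291 ≈ 0.0028350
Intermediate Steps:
J = -135 (J = (-34 - 93) - 8 = -127 - 8 = -135)
r = -4 (r = -2*(-4 + 2)*(-1) = -(-4)*(-1) = -2*2 = -4)
s(H, D) = (-135 + D)/(147 + H) (s(H, D) = (D - 135)/(H + 147) = (-135 + D)/(147 + H))
s(r, 195)/f(26, 234) = ((-135 + 195)/(147 - 4))/148 = (60/143)*(1/148) = 15/5291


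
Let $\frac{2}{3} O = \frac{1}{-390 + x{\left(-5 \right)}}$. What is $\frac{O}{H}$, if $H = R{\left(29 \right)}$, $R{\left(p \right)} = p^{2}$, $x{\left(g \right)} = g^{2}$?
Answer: $- \frac{3}{613930} \approx -4.8865 \cdot 10^{-6}$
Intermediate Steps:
$H = 841$ ($H = 29^{2} = 841$)
$O = - \frac{3}{730}$ ($O = \frac{3}{2 \left(-390 + \left(-5\right)^{2}\right)} = \frac{3}{2 \left(-390 + 25\right)} = \frac{3}{2 \left(-365\right)} = \frac{3}{2} \left(- \frac{1}{365}\right) = - \frac{3}{730} \approx -0.0041096$)
$\frac{O}{H} = - \frac{3}{730 \cdot 841} = \left(- \frac{3}{730}\right) \frac{1}{841} = - \frac{3}{613930}$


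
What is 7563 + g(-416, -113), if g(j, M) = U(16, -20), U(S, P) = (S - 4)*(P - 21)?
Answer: 7071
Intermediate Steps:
U(S, P) = (-21 + P)*(-4 + S) (U(S, P) = (-4 + S)*(-21 + P) = (-21 + P)*(-4 + S))
g(j, M) = -492 (g(j, M) = 84 - 21*16 - 4*(-20) - 20*16 = 84 - 336 + 80 - 320 = -492)
7563 + g(-416, -113) = 7563 - 492 = 7071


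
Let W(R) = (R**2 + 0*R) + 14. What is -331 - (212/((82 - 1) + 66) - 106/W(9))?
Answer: -4626973/13965 ≈ -331.33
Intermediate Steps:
W(R) = 14 + R**2 (W(R) = (R**2 + 0) + 14 = R**2 + 14 = 14 + R**2)
-331 - (212/((82 - 1) + 66) - 106/W(9)) = -331 - (212/((82 - 1) + 66) - 106/(14 + 9**2)) = -331 - (212/(81 + 66) - 106/(14 + 81)) = -331 - (212/147 - 106/95) = -331 - 1*4558/13965 = -331 - 4558/13965 = -4626973/13965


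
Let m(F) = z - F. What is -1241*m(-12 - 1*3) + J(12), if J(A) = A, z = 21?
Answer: -44664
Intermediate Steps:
m(F) = 21 - F
-1241*m(-12 - 1*3) + J(12) = -1241*(21 - (-12 - 1*3)) + 12 = -1241*(21 - (-12 - 3)) + 12 = -1241*(21 - 1*(-15)) + 12 = -1241*(21 + 15) + 12 = -1241*36 + 12 = -44676 + 12 = -44664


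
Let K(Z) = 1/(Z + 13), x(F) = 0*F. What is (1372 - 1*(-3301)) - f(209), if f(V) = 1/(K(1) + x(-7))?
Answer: 4659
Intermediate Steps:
x(F) = 0
K(Z) = 1/(13 + Z)
f(V) = 14 (f(V) = 1/(1/(13 + 1) + 0) = 1/(1/14 + 0) = 1/(1/14) = 14)
(1372 - 1*(-3301)) - f(209) = (1372 - 1*(-3301)) - 1*14 = (1372 + 3301) - 14 = 4673 - 14 = 4659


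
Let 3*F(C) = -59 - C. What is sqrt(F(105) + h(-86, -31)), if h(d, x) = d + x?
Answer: I*sqrt(1545)/3 ≈ 13.102*I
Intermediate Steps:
F(C) = -59/3 - C/3 (F(C) = (-59 - C)/3 = -59/3 - C/3)
sqrt(F(105) + h(-86, -31)) = sqrt((-59/3 - 1/3*105) + (-86 - 31)) = sqrt((-59/3 - 35) - 117) = sqrt(-164/3 - 117) = sqrt(-515/3) = I*sqrt(1545)/3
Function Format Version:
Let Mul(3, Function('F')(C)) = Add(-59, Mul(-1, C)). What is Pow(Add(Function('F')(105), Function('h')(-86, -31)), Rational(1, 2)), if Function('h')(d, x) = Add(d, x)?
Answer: Mul(Rational(1, 3), I, Pow(1545, Rational(1, 2))) ≈ Mul(13.102, I)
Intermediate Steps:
Function('F')(C) = Add(Rational(-59, 3), Mul(Rational(-1, 3), C)) (Function('F')(C) = Mul(Rational(1, 3), Add(-59, Mul(-1, C))) = Add(Rational(-59, 3), Mul(Rational(-1, 3), C)))
Pow(Add(Function('F')(105), Function('h')(-86, -31)), Rational(1, 2)) = Pow(Add(Add(Rational(-59, 3), Mul(Rational(-1, 3), 105)), Add(-86, -31)), Rational(1, 2)) = Pow(Add(Add(Rational(-59, 3), -35), -117), Rational(1, 2)) = Pow(Add(Rational(-164, 3), -117), Rational(1, 2)) = Pow(Rational(-515, 3), Rational(1, 2)) = Mul(Rational(1, 3), I, Pow(1545, Rational(1, 2)))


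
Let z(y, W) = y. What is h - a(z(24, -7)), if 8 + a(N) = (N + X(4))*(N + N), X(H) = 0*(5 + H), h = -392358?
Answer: -393502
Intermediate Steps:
X(H) = 0
a(N) = -8 + 2*N² (a(N) = -8 + (N + 0)*(N + N) = -8 + N*(2*N) = -8 + 2*N²)
h - a(z(24, -7)) = -392358 - (-8 + 2*24²) = -392358 - (-8 + 2*576) = -392358 - (-8 + 1152) = -392358 - 1*1144 = -392358 - 1144 = -393502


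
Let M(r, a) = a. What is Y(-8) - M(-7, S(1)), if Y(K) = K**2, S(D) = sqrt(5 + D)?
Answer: 64 - sqrt(6) ≈ 61.551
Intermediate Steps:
Y(-8) - M(-7, S(1)) = (-8)**2 - sqrt(5 + 1) = 64 - sqrt(6)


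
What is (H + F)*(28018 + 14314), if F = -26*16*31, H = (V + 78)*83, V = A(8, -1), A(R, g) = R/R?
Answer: -268342548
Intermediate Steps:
A(R, g) = 1
V = 1
H = 6557 (H = (1 + 78)*83 = 79*83 = 6557)
F = -12896 (F = -416*31 = -12896)
(H + F)*(28018 + 14314) = (6557 - 12896)*(28018 + 14314) = -6339*42332 = -268342548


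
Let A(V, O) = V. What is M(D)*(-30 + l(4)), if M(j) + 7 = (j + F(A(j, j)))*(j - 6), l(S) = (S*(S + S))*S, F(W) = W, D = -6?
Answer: 13426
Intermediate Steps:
l(S) = 2*S**3 (l(S) = (S*(2*S))*S = (2*S**2)*S = 2*S**3)
M(j) = -7 + 2*j*(-6 + j) (M(j) = -7 + (j + j)*(j - 6) = -7 + (2*j)*(-6 + j) = -7 + 2*j*(-6 + j))
M(D)*(-30 + l(4)) = (-7 - 12*(-6) + 2*(-6)**2)*(-30 + 2*4**3) = (-7 + 72 + 2*36)*(-30 + 2*64) = (-7 + 72 + 72)*(-30 + 128) = 137*98 = 13426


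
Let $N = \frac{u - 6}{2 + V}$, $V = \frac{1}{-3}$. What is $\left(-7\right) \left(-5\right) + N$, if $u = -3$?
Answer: $\frac{148}{5} \approx 29.6$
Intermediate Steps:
$V = - \frac{1}{3} \approx -0.33333$
$N = - \frac{27}{5}$ ($N = \frac{-3 - 6}{2 - \frac{1}{3}} = - \frac{9}{\frac{5}{3}} = \left(-9\right) \frac{3}{5} = - \frac{27}{5} \approx -5.4$)
$\left(-7\right) \left(-5\right) + N = \left(-7\right) \left(-5\right) - \frac{27}{5} = 35 - \frac{27}{5} = \frac{148}{5}$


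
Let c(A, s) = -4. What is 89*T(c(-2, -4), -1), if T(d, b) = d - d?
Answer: 0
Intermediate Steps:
T(d, b) = 0
89*T(c(-2, -4), -1) = 89*0 = 0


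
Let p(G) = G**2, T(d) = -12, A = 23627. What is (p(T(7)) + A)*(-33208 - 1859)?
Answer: -833577657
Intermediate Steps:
(p(T(7)) + A)*(-33208 - 1859) = ((-12)**2 + 23627)*(-33208 - 1859) = (144 + 23627)*(-35067) = 23771*(-35067) = -833577657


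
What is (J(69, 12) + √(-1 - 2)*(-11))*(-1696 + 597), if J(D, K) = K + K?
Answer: -26376 + 12089*I*√3 ≈ -26376.0 + 20939.0*I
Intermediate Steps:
J(D, K) = 2*K
(J(69, 12) + √(-1 - 2)*(-11))*(-1696 + 597) = (2*12 + √(-1 - 2)*(-11))*(-1696 + 597) = (24 + √(-3)*(-11))*(-1099) = (24 + (I*√3)*(-11))*(-1099) = (24 - 11*I*√3)*(-1099) = -26376 + 12089*I*√3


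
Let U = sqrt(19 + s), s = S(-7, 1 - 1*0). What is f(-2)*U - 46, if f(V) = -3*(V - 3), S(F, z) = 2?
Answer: -46 + 15*sqrt(21) ≈ 22.739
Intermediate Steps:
s = 2
U = sqrt(21) (U = sqrt(19 + 2) = sqrt(21) ≈ 4.5826)
f(V) = 9 - 3*V (f(V) = -3*(-3 + V) = 9 - 3*V)
f(-2)*U - 46 = (9 - 3*(-2))*sqrt(21) - 46 = (9 + 6)*sqrt(21) - 46 = 15*sqrt(21) - 46 = -46 + 15*sqrt(21)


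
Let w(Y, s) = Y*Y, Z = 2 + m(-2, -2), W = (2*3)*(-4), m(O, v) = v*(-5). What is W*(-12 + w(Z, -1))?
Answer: -3168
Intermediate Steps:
m(O, v) = -5*v
W = -24 (W = 6*(-4) = -24)
Z = 12 (Z = 2 - 5*(-2) = 2 + 10 = 12)
w(Y, s) = Y²
W*(-12 + w(Z, -1)) = -24*(-12 + 12²) = -24*(-12 + 144) = -24*132 = -3168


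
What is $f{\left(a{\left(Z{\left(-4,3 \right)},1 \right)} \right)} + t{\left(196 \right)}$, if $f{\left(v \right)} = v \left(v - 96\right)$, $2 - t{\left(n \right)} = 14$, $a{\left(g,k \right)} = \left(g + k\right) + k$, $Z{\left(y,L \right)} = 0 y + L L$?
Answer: $-947$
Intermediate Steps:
$Z{\left(y,L \right)} = L^{2}$ ($Z{\left(y,L \right)} = 0 + L^{2} = L^{2}$)
$a{\left(g,k \right)} = g + 2 k$
$t{\left(n \right)} = -12$ ($t{\left(n \right)} = 2 - 14 = -12$)
$f{\left(v \right)} = v \left(-96 + v\right)$
$f{\left(a{\left(Z{\left(-4,3 \right)},1 \right)} \right)} + t{\left(196 \right)} = \left(3^{2} + 2 \cdot 1\right) \left(-96 + \left(3^{2} + 2 \cdot 1\right)\right) - 12 = \left(9 + 2\right) \left(-96 + \left(9 + 2\right)\right) - 12 = 11 \left(-96 + 11\right) - 12 = 11 \left(-85\right) - 12 = -935 - 12 = -947$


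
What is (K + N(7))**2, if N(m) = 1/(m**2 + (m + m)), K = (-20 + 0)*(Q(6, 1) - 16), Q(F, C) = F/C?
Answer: 158785201/3969 ≈ 40006.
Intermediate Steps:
K = 200 (K = (-20 + 0)*(6/1 - 16) = -20*(6*1 - 16) = -20*(6 - 16) = -20*(-10) = 200)
N(m) = 1/(m**2 + 2*m)
(K + N(7))**2 = (200 + 1/(7*(2 + 7)))**2 = (200 + (1/7)/9)**2 = (200 + (1/7)*(1/9))**2 = (200 + 1/63)**2 = (12601/63)**2 = 158785201/3969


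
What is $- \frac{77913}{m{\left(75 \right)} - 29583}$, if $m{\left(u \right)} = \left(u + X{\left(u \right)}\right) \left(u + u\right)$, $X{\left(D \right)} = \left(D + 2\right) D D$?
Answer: $- \frac{8657}{7216713} \approx -0.0011996$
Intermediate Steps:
$X{\left(D \right)} = D^{2} \left(2 + D\right)$ ($X{\left(D \right)} = \left(2 + D\right) D D = D \left(2 + D\right) D = D^{2} \left(2 + D\right)$)
$m{\left(u \right)} = 2 u \left(u + u^{2} \left(2 + u\right)\right)$ ($m{\left(u \right)} = \left(u + u^{2} \left(2 + u\right)\right) \left(u + u\right) = \left(u + u^{2} \left(2 + u\right)\right) 2 u = 2 u \left(u + u^{2} \left(2 + u\right)\right)$)
$- \frac{77913}{m{\left(75 \right)} - 29583} = - \frac{77913}{2 \cdot 75^{2} \left(1 + 75 \left(2 + 75\right)\right) - 29583} = - \frac{77913}{2 \cdot 5625 \left(1 + 75 \cdot 77\right) - 29583} = - \frac{77913}{2 \cdot 5625 \left(1 + 5775\right) - 29583} = - \frac{77913}{2 \cdot 5625 \cdot 5776 - 29583} = - \frac{77913}{64980000 - 29583} = - \frac{77913}{64950417} = \left(-77913\right) \frac{1}{64950417} = - \frac{8657}{7216713}$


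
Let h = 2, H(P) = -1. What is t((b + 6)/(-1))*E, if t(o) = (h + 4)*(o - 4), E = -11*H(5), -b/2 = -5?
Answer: -1320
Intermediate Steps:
b = 10 (b = -2*(-5) = 10)
E = 11 (E = -11*(-1) = 11)
t(o) = -24 + 6*o (t(o) = (2 + 4)*(o - 4) = 6*(-4 + o) = -24 + 6*o)
t((b + 6)/(-1))*E = (-24 + 6*((10 + 6)/(-1)))*11 = (-24 + 6*(16*(-1)))*11 = (-24 + 6*(-16))*11 = (-24 - 96)*11 = -120*11 = -1320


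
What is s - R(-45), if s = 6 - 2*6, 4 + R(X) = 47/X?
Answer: -43/45 ≈ -0.95556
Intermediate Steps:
R(X) = -4 + 47/X
s = -6 (s = 6 - 12 = -6)
s - R(-45) = -6 - (-4 + 47/(-45)) = -6 - (-4 + 47*(-1/45)) = -6 - (-4 - 47/45) = -6 - 1*(-227/45) = -6 + 227/45 = -43/45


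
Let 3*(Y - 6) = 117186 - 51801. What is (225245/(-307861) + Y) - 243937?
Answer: -68387236341/307861 ≈ -2.2214e+5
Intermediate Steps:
Y = 21801 (Y = 6 + (117186 - 51801)/3 = 6 + (1/3)*65385 = 6 + 21795 = 21801)
(225245/(-307861) + Y) - 243937 = (225245/(-307861) + 21801) - 243937 = (225245*(-1/307861) + 21801) - 243937 = (-225245/307861 + 21801) - 243937 = 6711452416/307861 - 243937 = -68387236341/307861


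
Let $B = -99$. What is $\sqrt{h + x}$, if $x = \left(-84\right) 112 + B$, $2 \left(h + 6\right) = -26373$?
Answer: $\frac{i \sqrt{90798}}{2} \approx 150.66 i$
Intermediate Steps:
$h = - \frac{26385}{2}$ ($h = -6 + \frac{1}{2} \left(-26373\right) = -6 - \frac{26373}{2} = - \frac{26385}{2} \approx -13193.0$)
$x = -9507$ ($x = \left(-84\right) 112 - 99 = -9408 - 99 = -9507$)
$\sqrt{h + x} = \sqrt{- \frac{26385}{2} - 9507} = \sqrt{- \frac{45399}{2}} = \frac{i \sqrt{90798}}{2}$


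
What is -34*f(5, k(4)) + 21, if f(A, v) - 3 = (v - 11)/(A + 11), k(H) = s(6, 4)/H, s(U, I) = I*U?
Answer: -563/8 ≈ -70.375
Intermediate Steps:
k(H) = 24/H (k(H) = (4*6)/H = 24/H)
f(A, v) = 3 + (-11 + v)/(11 + A) (f(A, v) = 3 + (v - 11)/(A + 11) = 3 + (-11 + v)/(11 + A))
-34*f(5, k(4)) + 21 = -34*(22 + 24/4 + 3*5)/(11 + 5) + 21 = -34*(22 + 24*(¼) + 15)/16 + 21 = -17*(22 + 6 + 15)/8 + 21 = -17*43/8 + 21 = -34*43/16 + 21 = -731/8 + 21 = -563/8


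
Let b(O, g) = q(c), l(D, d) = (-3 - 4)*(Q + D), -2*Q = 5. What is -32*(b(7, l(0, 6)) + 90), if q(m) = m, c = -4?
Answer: -2752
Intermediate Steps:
Q = -5/2 (Q = -1/2*5 = -5/2 ≈ -2.5000)
l(D, d) = 35/2 - 7*D (l(D, d) = (-3 - 4)*(-5/2 + D) = -7*(-5/2 + D) = 35/2 - 7*D)
b(O, g) = -4
-32*(b(7, l(0, 6)) + 90) = -32*(-4 + 90) = -32*86 = -2752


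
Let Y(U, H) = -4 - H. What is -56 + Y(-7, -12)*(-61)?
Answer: -544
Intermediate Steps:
-56 + Y(-7, -12)*(-61) = -56 + (-4 - 1*(-12))*(-61) = -56 + (-4 + 12)*(-61) = -56 + 8*(-61) = -56 - 488 = -544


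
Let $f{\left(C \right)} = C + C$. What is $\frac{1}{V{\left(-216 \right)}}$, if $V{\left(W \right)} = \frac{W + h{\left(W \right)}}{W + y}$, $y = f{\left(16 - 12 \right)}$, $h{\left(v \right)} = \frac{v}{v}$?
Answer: $\frac{208}{215} \approx 0.96744$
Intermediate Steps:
$h{\left(v \right)} = 1$
$f{\left(C \right)} = 2 C$
$y = 8$ ($y = 2 \left(16 - 12\right) = 2 \cdot 4 = 8$)
$V{\left(W \right)} = \frac{1 + W}{8 + W}$ ($V{\left(W \right)} = \frac{W + 1}{W + 8} = \frac{1 + W}{8 + W}$)
$\frac{1}{V{\left(-216 \right)}} = \frac{1}{\frac{1}{8 - 216} \left(1 - 216\right)} = \frac{1}{\frac{1}{-208} \left(-215\right)} = \frac{1}{\left(- \frac{1}{208}\right) \left(-215\right)} = \frac{1}{\frac{215}{208}} = \frac{208}{215}$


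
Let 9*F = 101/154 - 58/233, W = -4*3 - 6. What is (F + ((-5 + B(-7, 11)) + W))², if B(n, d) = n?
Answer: 10397484087169/11587661316 ≈ 897.29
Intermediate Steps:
W = -18 (W = -12 - 6 = -18)
F = 4867/107646 (F = (101/154 - 58/233)/9 = (⅑)*(14601/35882) = 4867/107646 ≈ 0.045213)
(F + ((-5 + B(-7, 11)) + W))² = (4867/107646 + ((-5 - 7) - 18))² = (4867/107646 + (-12 - 18))² = (4867/107646 - 30)² = (-3224513/107646)² = 10397484087169/11587661316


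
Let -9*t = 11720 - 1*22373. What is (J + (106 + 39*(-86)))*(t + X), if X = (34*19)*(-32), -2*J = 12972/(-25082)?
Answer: 2381275065125/37623 ≈ 6.3293e+7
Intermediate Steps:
t = 3551/3 (t = -(11720 - 1*22373)/9 = -(11720 - 22373)/9 = -⅑*(-10653) = 3551/3 ≈ 1183.7)
J = 3243/12541 (J = -6486/(-25082) = -6486*(-1)/25082 = -½*(-6486/12541) = 3243/12541 ≈ 0.25859)
X = -20672 (X = 646*(-32) = -20672)
(J + (106 + 39*(-86)))*(t + X) = (3243/12541 + (106 + 39*(-86)))*(3551/3 - 20672) = (3243/12541 + (106 - 3354))*(-58465/3) = (3243/12541 - 3248)*(-58465/3) = -40729925/12541*(-58465/3) = 2381275065125/37623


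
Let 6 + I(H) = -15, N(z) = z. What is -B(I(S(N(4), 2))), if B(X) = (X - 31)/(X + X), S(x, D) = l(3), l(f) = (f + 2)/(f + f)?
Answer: -26/21 ≈ -1.2381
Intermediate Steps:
l(f) = (2 + f)/(2*f) (l(f) = (2 + f)/((2*f)) = (2 + f)*(1/(2*f)) = (2 + f)/(2*f))
S(x, D) = ⅚ (S(x, D) = (½)*(2 + 3)/3 = (½)*(⅓)*5 = ⅚)
I(H) = -21 (I(H) = -6 - 15 = -21)
B(X) = (-31 + X)/(2*X) (B(X) = (-31 + X)/((2*X)) = (-31 + X)*(1/(2*X)) = (-31 + X)/(2*X))
-B(I(S(N(4), 2))) = -(-31 - 21)/(2*(-21)) = -(-1)*(-52)/(2*21) = -1*26/21 = -26/21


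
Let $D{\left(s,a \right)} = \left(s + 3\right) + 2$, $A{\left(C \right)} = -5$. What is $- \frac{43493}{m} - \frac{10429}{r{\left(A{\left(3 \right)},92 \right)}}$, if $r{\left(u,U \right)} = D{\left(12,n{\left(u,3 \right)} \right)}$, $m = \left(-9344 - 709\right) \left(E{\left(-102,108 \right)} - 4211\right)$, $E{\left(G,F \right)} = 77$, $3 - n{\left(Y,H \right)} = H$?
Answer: $- \frac{433420614139}{706504734} \approx -613.47$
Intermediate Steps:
$n{\left(Y,H \right)} = 3 - H$
$m = 41559102$ ($m = \left(-9344 - 709\right) \left(77 - 4211\right) = \left(-10053\right) \left(-4134\right) = 41559102$)
$D{\left(s,a \right)} = 5 + s$ ($D{\left(s,a \right)} = \left(3 + s\right) + 2 = 5 + s$)
$r{\left(u,U \right)} = 17$ ($r{\left(u,U \right)} = 5 + 12 = 17$)
$- \frac{43493}{m} - \frac{10429}{r{\left(A{\left(3 \right)},92 \right)}} = - \frac{43493}{41559102} - \frac{10429}{17} = - \frac{433420614139}{706504734}$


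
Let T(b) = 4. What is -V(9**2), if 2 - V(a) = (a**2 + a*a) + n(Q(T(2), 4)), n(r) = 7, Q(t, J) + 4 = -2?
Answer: 13127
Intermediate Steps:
Q(t, J) = -6 (Q(t, J) = -4 - 2 = -6)
V(a) = -5 - 2*a**2 (V(a) = 2 - ((a**2 + a*a) + 7) = 2 - ((a**2 + a**2) + 7) = 2 - (2*a**2 + 7) = 2 - (7 + 2*a**2) = 2 + (-7 - 2*a**2) = -5 - 2*a**2)
-V(9**2) = -(-5 - 2*(9**2)**2) = -(-5 - 2*81**2) = -(-5 - 2*6561) = -(-5 - 13122) = -1*(-13127) = 13127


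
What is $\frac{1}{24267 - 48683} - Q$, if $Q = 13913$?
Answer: $- \frac{339699809}{24416} \approx -13913.0$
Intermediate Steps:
$\frac{1}{24267 - 48683} - Q = \frac{1}{24267 - 48683} - 13913 = \frac{1}{-24416} - 13913 = - \frac{1}{24416} - 13913 = - \frac{339699809}{24416}$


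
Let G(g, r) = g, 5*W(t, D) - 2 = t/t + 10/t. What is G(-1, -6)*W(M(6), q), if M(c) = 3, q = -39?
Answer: -19/15 ≈ -1.2667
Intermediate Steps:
W(t, D) = ⅗ + 2/t (W(t, D) = ⅖ + (t/t + 10/t)/5 = ⅖ + (1 + 10/t)/5 = ⅖ + (⅕ + 2/t) = ⅗ + 2/t)
G(-1, -6)*W(M(6), q) = -(⅗ + 2/3) = -(⅗ + 2*(⅓)) = -(⅗ + ⅔) = -1*19/15 = -19/15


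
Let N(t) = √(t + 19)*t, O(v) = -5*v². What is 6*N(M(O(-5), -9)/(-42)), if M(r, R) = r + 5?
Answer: 360*√119/49 ≈ 80.146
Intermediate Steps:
M(r, R) = 5 + r
N(t) = t*√(19 + t) (N(t) = √(19 + t)*t = t*√(19 + t))
6*N(M(O(-5), -9)/(-42)) = 6*(((5 - 5*(-5)²)/(-42))*√(19 + (5 - 5*(-5)²)/(-42))) = 6*(((5 - 5*25)*(-1/42))*√(19 + (5 - 5*25)*(-1/42))) = 6*(((5 - 125)*(-1/42))*√(19 + (5 - 125)*(-1/42))) = 6*((-120*(-1/42))*√(19 - 120*(-1/42))) = 6*(20*√(19 + 20/7)/7) = 6*(20*√(153/7)/7) = 6*(20*(3*√119/7)/7) = 6*(60*√119/49) = 360*√119/49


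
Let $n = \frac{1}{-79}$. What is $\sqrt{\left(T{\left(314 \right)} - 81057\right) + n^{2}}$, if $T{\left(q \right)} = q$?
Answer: $\frac{i \sqrt{503917062}}{79} \approx 284.15 i$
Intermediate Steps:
$n = - \frac{1}{79} \approx -0.012658$
$\sqrt{\left(T{\left(314 \right)} - 81057\right) + n^{2}} = \sqrt{\left(314 - 81057\right) + \left(- \frac{1}{79}\right)^{2}} = \sqrt{\left(314 - 81057\right) + \frac{1}{6241}} = \sqrt{-80743 + \frac{1}{6241}} = \sqrt{- \frac{503917062}{6241}} = \frac{i \sqrt{503917062}}{79}$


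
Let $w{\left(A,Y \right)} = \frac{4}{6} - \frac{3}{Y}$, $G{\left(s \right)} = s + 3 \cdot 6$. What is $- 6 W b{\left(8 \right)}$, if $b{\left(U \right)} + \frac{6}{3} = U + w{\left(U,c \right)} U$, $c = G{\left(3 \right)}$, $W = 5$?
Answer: $- \frac{2140}{7} \approx -305.71$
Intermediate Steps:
$G{\left(s \right)} = 18 + s$ ($G{\left(s \right)} = s + 18 = 18 + s$)
$c = 21$ ($c = 18 + 3 = 21$)
$w{\left(A,Y \right)} = \frac{2}{3} - \frac{3}{Y}$ ($w{\left(A,Y \right)} = 4 \cdot \frac{1}{6} - \frac{3}{Y} = \frac{2}{3} - \frac{3}{Y}$)
$b{\left(U \right)} = -2 + \frac{32 U}{21}$ ($b{\left(U \right)} = -2 + \left(U + \left(\frac{2}{3} - \frac{3}{21}\right) U\right) = -2 + \left(U + \left(\frac{2}{3} - \frac{1}{7}\right) U\right) = -2 + \left(U + \frac{11 U}{21}\right) = -2 + \frac{32 U}{21}$)
$- 6 W b{\left(8 \right)} = \left(-6\right) 5 \left(-2 + \frac{32}{21} \cdot 8\right) = - 30 \left(-2 + \frac{256}{21}\right) = \left(-30\right) \frac{214}{21} = - \frac{2140}{7}$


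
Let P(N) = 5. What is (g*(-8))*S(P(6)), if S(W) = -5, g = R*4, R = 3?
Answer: 480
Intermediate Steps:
g = 12 (g = 3*4 = 12)
(g*(-8))*S(P(6)) = (12*(-8))*(-5) = -96*(-5) = 480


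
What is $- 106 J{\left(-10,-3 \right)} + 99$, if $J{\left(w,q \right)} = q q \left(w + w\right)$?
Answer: $19179$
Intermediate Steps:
$J{\left(w,q \right)} = 2 w q^{2}$ ($J{\left(w,q \right)} = q^{2} \cdot 2 w = 2 w q^{2}$)
$- 106 J{\left(-10,-3 \right)} + 99 = - 106 \cdot 2 \left(-10\right) \left(-3\right)^{2} + 99 = - 106 \cdot 2 \left(-10\right) 9 + 99 = \left(-106\right) \left(-180\right) + 99 = 19080 + 99 = 19179$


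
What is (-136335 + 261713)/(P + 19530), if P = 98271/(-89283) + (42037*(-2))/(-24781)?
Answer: 92467195399898/14405208744827 ≈ 6.4190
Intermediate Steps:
P = 1690375097/737507341 (P = 98271*(-1/89283) - 84074*(-1/24781) = -32757/29761 + 84074/24781 = 1690375097/737507341 ≈ 2.2920)
(-136335 + 261713)/(P + 19530) = (-136335 + 261713)/(1690375097/737507341 + 19530) = 125378/(14405208744827/737507341) = 125378*(737507341/14405208744827) = 92467195399898/14405208744827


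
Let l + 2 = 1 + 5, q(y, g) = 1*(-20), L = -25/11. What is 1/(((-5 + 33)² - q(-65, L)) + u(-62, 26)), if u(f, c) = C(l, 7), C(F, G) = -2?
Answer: 1/802 ≈ 0.0012469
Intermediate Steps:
L = -25/11 (L = -25*1/11 = -25/11 ≈ -2.2727)
q(y, g) = -20
l = 4 (l = -2 + (1 + 5) = -2 + 6 = 4)
u(f, c) = -2
1/(((-5 + 33)² - q(-65, L)) + u(-62, 26)) = 1/(((-5 + 33)² - 1*(-20)) - 2) = 1/((28² + 20) - 2) = 1/((784 + 20) - 2) = 1/(804 - 2) = 1/802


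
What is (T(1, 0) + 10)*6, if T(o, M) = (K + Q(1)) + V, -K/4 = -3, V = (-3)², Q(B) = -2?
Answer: 174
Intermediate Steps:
V = 9
K = 12 (K = -4*(-3) = 12)
T(o, M) = 19 (T(o, M) = (12 - 2) + 9 = 10 + 9 = 19)
(T(1, 0) + 10)*6 = (19 + 10)*6 = 29*6 = 174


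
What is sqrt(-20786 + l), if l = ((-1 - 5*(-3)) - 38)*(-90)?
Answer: I*sqrt(18626) ≈ 136.48*I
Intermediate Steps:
l = 2160 (l = ((-1 + 15) - 38)*(-90) = (14 - 38)*(-90) = -24*(-90) = 2160)
sqrt(-20786 + l) = sqrt(-20786 + 2160) = sqrt(-18626) = I*sqrt(18626)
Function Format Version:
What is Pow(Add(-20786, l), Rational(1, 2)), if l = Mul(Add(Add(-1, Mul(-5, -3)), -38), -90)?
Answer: Mul(I, Pow(18626, Rational(1, 2))) ≈ Mul(136.48, I)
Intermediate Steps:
l = 2160 (l = Mul(Add(Add(-1, 15), -38), -90) = Mul(Add(14, -38), -90) = Mul(-24, -90) = 2160)
Pow(Add(-20786, l), Rational(1, 2)) = Pow(Add(-20786, 2160), Rational(1, 2)) = Pow(-18626, Rational(1, 2)) = Mul(I, Pow(18626, Rational(1, 2)))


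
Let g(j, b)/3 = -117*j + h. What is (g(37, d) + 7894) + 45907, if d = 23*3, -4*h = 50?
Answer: 81553/2 ≈ 40777.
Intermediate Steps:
h = -25/2 (h = -1/4*50 = -25/2 ≈ -12.500)
d = 69
g(j, b) = -75/2 - 351*j (g(j, b) = 3*(-117*j - 25/2) = 3*(-25/2 - 117*j) = -75/2 - 351*j)
(g(37, d) + 7894) + 45907 = ((-75/2 - 351*37) + 7894) + 45907 = ((-75/2 - 12987) + 7894) + 45907 = (-26049/2 + 7894) + 45907 = -10261/2 + 45907 = 81553/2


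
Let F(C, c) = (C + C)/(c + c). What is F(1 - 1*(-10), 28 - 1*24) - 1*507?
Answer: -2017/4 ≈ -504.25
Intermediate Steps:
F(C, c) = C/c (F(C, c) = (2*C)/((2*c)) = (2*C)*(1/(2*c)) = C/c)
F(1 - 1*(-10), 28 - 1*24) - 1*507 = (1 - 1*(-10))/(28 - 1*24) - 1*507 = (1 + 10)/(28 - 24) - 507 = 11/4 - 507 = -2017/4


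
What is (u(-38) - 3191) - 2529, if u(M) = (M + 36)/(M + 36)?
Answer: -5719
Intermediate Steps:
u(M) = 1 (u(M) = (36 + M)/(36 + M) = 1)
(u(-38) - 3191) - 2529 = (1 - 3191) - 2529 = -3190 - 2529 = -5719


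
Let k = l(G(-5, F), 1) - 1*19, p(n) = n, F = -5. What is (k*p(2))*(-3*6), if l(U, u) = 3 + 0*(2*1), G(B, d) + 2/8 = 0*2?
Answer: 576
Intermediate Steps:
G(B, d) = -¼ (G(B, d) = -¼ + 0*2 = -¼ + 0 = -¼)
l(U, u) = 3 (l(U, u) = 3 + 0*2 = 3 + 0 = 3)
k = -16 (k = 3 - 1*19 = 3 - 19 = -16)
(k*p(2))*(-3*6) = (-16*2)*(-3*6) = -32*(-18) = 576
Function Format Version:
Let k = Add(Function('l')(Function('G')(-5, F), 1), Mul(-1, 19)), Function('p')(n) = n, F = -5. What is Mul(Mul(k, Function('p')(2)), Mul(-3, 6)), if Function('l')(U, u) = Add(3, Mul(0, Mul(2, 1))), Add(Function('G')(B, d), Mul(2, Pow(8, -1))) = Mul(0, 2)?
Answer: 576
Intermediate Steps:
Function('G')(B, d) = Rational(-1, 4) (Function('G')(B, d) = Add(Rational(-1, 4), Mul(0, 2)) = Add(Rational(-1, 4), 0) = Rational(-1, 4))
Function('l')(U, u) = 3 (Function('l')(U, u) = Add(3, Mul(0, 2)) = Add(3, 0) = 3)
k = -16 (k = Add(3, Mul(-1, 19)) = Add(3, -19) = -16)
Mul(Mul(k, Function('p')(2)), Mul(-3, 6)) = Mul(Mul(-16, 2), Mul(-3, 6)) = Mul(-32, -18) = 576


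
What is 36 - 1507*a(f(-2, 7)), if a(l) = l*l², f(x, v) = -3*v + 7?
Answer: 4135244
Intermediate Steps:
f(x, v) = 7 - 3*v
a(l) = l³
36 - 1507*a(f(-2, 7)) = 36 - 1507*(7 - 3*7)³ = 36 - 1507*(7 - 21)³ = 36 - 1507*(-14)³ = 36 - 1507*(-2744) = 36 + 4135208 = 4135244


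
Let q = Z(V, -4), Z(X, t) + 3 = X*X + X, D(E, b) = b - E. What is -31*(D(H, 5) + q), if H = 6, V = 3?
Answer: -248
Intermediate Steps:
Z(X, t) = -3 + X + X² (Z(X, t) = -3 + (X*X + X) = -3 + (X² + X) = -3 + (X + X²) = -3 + X + X²)
q = 9 (q = -3 + 3 + 3² = -3 + 3 + 9 = 9)
-31*(D(H, 5) + q) = -31*((5 - 1*6) + 9) = -31*((5 - 6) + 9) = -31*(-1 + 9) = -31*8 = -248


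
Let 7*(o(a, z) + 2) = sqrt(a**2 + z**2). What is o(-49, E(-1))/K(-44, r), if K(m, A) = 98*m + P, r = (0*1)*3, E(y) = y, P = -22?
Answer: 1/2167 - sqrt(2402)/30338 ≈ -0.0011540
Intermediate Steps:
r = 0 (r = 0*3 = 0)
K(m, A) = -22 + 98*m (K(m, A) = 98*m - 22 = -22 + 98*m)
o(a, z) = -2 + sqrt(a**2 + z**2)/7
o(-49, E(-1))/K(-44, r) = (-2 + sqrt((-49)**2 + (-1)**2)/7)/(-22 + 98*(-44)) = (-2 + sqrt(2401 + 1)/7)/(-22 - 4312) = (-2 + sqrt(2402)/7)/(-4334) = (-2 + sqrt(2402)/7)*(-1/4334) = 1/2167 - sqrt(2402)/30338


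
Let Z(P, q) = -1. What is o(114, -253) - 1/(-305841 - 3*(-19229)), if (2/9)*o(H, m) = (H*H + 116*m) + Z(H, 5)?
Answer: -9130640314/124077 ≈ -73589.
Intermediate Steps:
o(H, m) = -9/2 + 522*m + 9*H²/2 (o(H, m) = 9*((H*H + 116*m) - 1)/2 = 9*((H² + 116*m) - 1)/2 = 9*(-1 + H² + 116*m)/2 = -9/2 + 522*m + 9*H²/2)
o(114, -253) - 1/(-305841 - 3*(-19229)) = (-9/2 + 522*(-253) + (9/2)*114²) - 1/(-305841 - 3*(-19229)) = (-9/2 - 132066 + (9/2)*12996) - 1/(-305841 + 57687) = (-9/2 - 132066 + 58482) - 1/(-248154) = -147177/2 - 1*(-1/248154) = -147177/2 + 1/248154 = -9130640314/124077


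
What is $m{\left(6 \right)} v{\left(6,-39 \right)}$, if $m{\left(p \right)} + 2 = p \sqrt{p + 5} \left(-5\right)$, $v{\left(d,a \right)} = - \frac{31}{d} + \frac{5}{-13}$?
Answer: $\frac{433}{39} + \frac{2165 \sqrt{11}}{13} \approx 563.45$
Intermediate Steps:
$v{\left(d,a \right)} = - \frac{5}{13} - \frac{31}{d}$ ($v{\left(d,a \right)} = - \frac{31}{d} + 5 \left(- \frac{1}{13}\right) = - \frac{31}{d} - \frac{5}{13} = - \frac{5}{13} - \frac{31}{d}$)
$m{\left(p \right)} = -2 - 5 p \sqrt{5 + p}$ ($m{\left(p \right)} = -2 + p \sqrt{p + 5} \left(-5\right) = -2 + p \sqrt{5 + p} \left(-5\right) = -2 - 5 p \sqrt{5 + p}$)
$m{\left(6 \right)} v{\left(6,-39 \right)} = \left(-2 - 30 \sqrt{5 + 6}\right) \left(- \frac{5}{13} - \frac{31}{6}\right) = \left(-2 - 30 \sqrt{11}\right) \left(- \frac{5}{13} - \frac{31}{6}\right) = \left(-2 - 30 \sqrt{11}\right) \left(- \frac{433}{78}\right) = \frac{433}{39} + \frac{2165 \sqrt{11}}{13}$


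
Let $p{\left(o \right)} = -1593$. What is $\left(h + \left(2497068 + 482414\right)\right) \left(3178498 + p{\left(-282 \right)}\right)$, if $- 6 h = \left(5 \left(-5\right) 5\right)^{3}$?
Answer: $\frac{62998080157385}{6} \approx 1.05 \cdot 10^{13}$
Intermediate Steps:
$h = \frac{1953125}{6}$ ($h = - \frac{\left(5 \left(-5\right) 5\right)^{3}}{6} = - \frac{\left(\left(-25\right) 5\right)^{3}}{6} = - \frac{\left(-125\right)^{3}}{6} = \left(- \frac{1}{6}\right) \left(-1953125\right) = \frac{1953125}{6} \approx 3.2552 \cdot 10^{5}$)
$\left(h + \left(2497068 + 482414\right)\right) \left(3178498 + p{\left(-282 \right)}\right) = \left(\frac{1953125}{6} + \left(2497068 + 482414\right)\right) \left(3178498 - 1593\right) = \left(\frac{1953125}{6} + 2979482\right) 3176905 = \frac{19830017}{6} \cdot 3176905 = \frac{62998080157385}{6}$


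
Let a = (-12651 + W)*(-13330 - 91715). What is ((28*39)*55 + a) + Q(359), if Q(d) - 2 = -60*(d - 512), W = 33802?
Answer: -2221737553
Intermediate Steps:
Q(d) = 30722 - 60*d (Q(d) = 2 - 60*(d - 512) = 2 - 60*(-512 + d) = 2 + (30720 - 60*d) = 30722 - 60*d)
a = -2221806795 (a = (-12651 + 33802)*(-13330 - 91715) = 21151*(-105045) = -2221806795)
((28*39)*55 + a) + Q(359) = ((28*39)*55 - 2221806795) + (30722 - 60*359) = (1092*55 - 2221806795) + (30722 - 21540) = (60060 - 2221806795) + 9182 = -2221746735 + 9182 = -2221737553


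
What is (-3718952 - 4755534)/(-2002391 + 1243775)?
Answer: 4237243/379308 ≈ 11.171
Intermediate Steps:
(-3718952 - 4755534)/(-2002391 + 1243775) = -8474486/(-758616) = -8474486*(-1/758616) = 4237243/379308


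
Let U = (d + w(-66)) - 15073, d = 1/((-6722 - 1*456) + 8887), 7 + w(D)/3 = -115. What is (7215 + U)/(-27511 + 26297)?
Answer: 14054815/2074726 ≈ 6.7743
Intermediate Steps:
w(D) = -366 (w(D) = -21 + 3*(-115) = -21 - 345 = -366)
d = 1/1709 (d = 1/((-6722 - 456) + 8887) = 1/(-7178 + 8887) = 1/1709 ≈ 0.00058514)
U = -26385250/1709 (U = (1/1709 - 366) - 15073 = -625493/1709 - 15073 = -26385250/1709 ≈ -15439.)
(7215 + U)/(-27511 + 26297) = (7215 - 26385250/1709)/(-27511 + 26297) = -14054815/1709/(-1214) = -14054815/1709*(-1/1214) = 14054815/2074726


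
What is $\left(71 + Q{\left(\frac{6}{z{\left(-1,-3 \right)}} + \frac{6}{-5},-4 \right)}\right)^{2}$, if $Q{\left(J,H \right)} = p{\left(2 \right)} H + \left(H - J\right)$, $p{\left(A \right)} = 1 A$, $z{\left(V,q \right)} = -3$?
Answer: $\frac{96721}{25} \approx 3868.8$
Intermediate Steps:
$p{\left(A \right)} = A$
$Q{\left(J,H \right)} = - J + 3 H$ ($Q{\left(J,H \right)} = 2 H + \left(H - J\right) = - J + 3 H$)
$\left(71 + Q{\left(\frac{6}{z{\left(-1,-3 \right)}} + \frac{6}{-5},-4 \right)}\right)^{2} = \left(71 - \left(12 - 2 - \frac{6}{5}\right)\right)^{2} = \left(71 - \frac{44}{5}\right)^{2} = \left(\frac{311}{5}\right)^{2} = \frac{96721}{25}$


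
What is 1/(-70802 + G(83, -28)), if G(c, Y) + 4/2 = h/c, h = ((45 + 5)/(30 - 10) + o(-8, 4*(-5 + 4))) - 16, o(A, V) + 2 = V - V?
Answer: -166/11753495 ≈ -1.4123e-5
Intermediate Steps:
o(A, V) = -2 (o(A, V) = -2 + (V - V) = -2 + 0 = -2)
h = -31/2 (h = ((45 + 5)/(30 - 10) - 2) - 16 = (50/20 - 2) - 16 = (50*(1/20) - 2) - 16 = (5/2 - 2) - 16 = ½ - 16 = -31/2 ≈ -15.500)
G(c, Y) = -2 - 31/(2*c)
1/(-70802 + G(83, -28)) = 1/(-70802 + (-2 - 31/2/83)) = 1/(-70802 + (-2 - 31/2*1/83)) = 1/(-70802 + (-2 - 31/166)) = 1/(-70802 - 363/166) = 1/(-11753495/166) = -166/11753495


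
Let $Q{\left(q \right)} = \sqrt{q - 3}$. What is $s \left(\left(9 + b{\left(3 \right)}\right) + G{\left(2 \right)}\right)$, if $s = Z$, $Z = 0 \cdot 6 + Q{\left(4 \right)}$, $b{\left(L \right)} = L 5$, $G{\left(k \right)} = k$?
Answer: $26$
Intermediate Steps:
$Q{\left(q \right)} = \sqrt{-3 + q}$
$b{\left(L \right)} = 5 L$
$Z = 1$ ($Z = 0 \cdot 6 + \sqrt{-3 + 4} = 0 + \sqrt{1} = 0 + 1 = 1$)
$s = 1$
$s \left(\left(9 + b{\left(3 \right)}\right) + G{\left(2 \right)}\right) = 1 \left(\left(9 + 5 \cdot 3\right) + 2\right) = 1 \left(\left(9 + 15\right) + 2\right) = 1 \left(24 + 2\right) = 1 \cdot 26 = 26$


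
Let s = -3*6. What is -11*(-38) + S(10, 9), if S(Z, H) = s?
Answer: 400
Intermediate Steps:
s = -18
S(Z, H) = -18
-11*(-38) + S(10, 9) = -11*(-38) - 18 = 418 - 18 = 400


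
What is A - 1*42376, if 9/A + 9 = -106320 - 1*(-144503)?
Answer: -1617661415/38174 ≈ -42376.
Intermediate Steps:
A = 9/38174 (A = 9/(-9 + (-106320 - 1*(-144503))) = 9/(-9 + (-106320 + 144503)) = 9/(-9 + 38183) = 9/38174 ≈ 0.00023576)
A - 1*42376 = 9/38174 - 1*42376 = 9/38174 - 42376 = -1617661415/38174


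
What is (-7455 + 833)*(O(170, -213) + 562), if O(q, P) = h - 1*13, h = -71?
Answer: -3165316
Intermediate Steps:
O(q, P) = -84 (O(q, P) = -71 - 1*13 = -71 - 13 = -84)
(-7455 + 833)*(O(170, -213) + 562) = (-7455 + 833)*(-84 + 562) = -6622*478 = -3165316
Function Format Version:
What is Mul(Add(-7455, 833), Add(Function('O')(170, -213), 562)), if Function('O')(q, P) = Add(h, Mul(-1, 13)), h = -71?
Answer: -3165316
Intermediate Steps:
Function('O')(q, P) = -84 (Function('O')(q, P) = Add(-71, Mul(-1, 13)) = Add(-71, -13) = -84)
Mul(Add(-7455, 833), Add(Function('O')(170, -213), 562)) = Mul(Add(-7455, 833), Add(-84, 562)) = Mul(-6622, 478) = -3165316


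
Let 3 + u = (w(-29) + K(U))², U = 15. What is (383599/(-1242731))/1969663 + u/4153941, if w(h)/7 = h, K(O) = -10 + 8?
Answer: 102858230625744707/10167855896223652473 ≈ 0.010116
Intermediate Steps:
K(O) = -2
w(h) = 7*h
u = 42022 (u = -3 + (7*(-29) - 2)² = -3 + (-203 - 2)² = -3 + (-205)² = -3 + 42025 = 42022)
(383599/(-1242731))/1969663 + u/4153941 = (383599/(-1242731))/1969663 + 42022/4153941 = (383599*(-1/1242731))*(1/1969663) + 42022*(1/4153941) = -383599/1242731*1/1969663 + 42022/4153941 = -383599/2447761269653 + 42022/4153941 = 102858230625744707/10167855896223652473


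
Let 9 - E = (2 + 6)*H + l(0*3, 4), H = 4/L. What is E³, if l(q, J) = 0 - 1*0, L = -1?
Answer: 68921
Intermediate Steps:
l(q, J) = 0 (l(q, J) = 0 + 0 = 0)
H = -4 (H = 4/(-1) = 4*(-1) = -4)
E = 41 (E = 9 - ((2 + 6)*(-4) + 0) = 9 - (8*(-4) + 0) = 9 - (-32 + 0) = 9 - 1*(-32) = 9 + 32 = 41)
E³ = 41³ = 68921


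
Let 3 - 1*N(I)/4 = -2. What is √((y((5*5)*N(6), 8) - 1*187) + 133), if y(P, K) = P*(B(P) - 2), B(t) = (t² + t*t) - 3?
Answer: 3*√27777494 ≈ 15811.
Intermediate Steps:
B(t) = -3 + 2*t² (B(t) = (t² + t²) - 3 = 2*t² - 3 = -3 + 2*t²)
N(I) = 20 (N(I) = 12 - 4*(-2) = 12 + 8 = 20)
y(P, K) = P*(-5 + 2*P²) (y(P, K) = P*((-3 + 2*P²) - 2) = P*(-5 + 2*P²))
√((y((5*5)*N(6), 8) - 1*187) + 133) = √((((5*5)*20)*(-5 + 2*((5*5)*20)²) - 1*187) + 133) = √(((25*20)*(-5 + 2*(25*20)²) - 187) + 133) = √((500*(-5 + 2*500²) - 187) + 133) = √((500*(-5 + 2*250000) - 187) + 133) = √((500*(-5 + 500000) - 187) + 133) = √((500*499995 - 187) + 133) = √((249997500 - 187) + 133) = √(249997313 + 133) = √249997446 = 3*√27777494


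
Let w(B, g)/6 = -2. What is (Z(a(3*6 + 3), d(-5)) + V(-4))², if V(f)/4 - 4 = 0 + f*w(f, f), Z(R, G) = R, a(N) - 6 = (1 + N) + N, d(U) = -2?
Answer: 66049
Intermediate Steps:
w(B, g) = -12 (w(B, g) = 6*(-2) = -12)
a(N) = 7 + 2*N (a(N) = 6 + ((1 + N) + N) = 6 + (1 + 2*N) = 7 + 2*N)
V(f) = 16 - 48*f (V(f) = 16 + 4*(0 + f*(-12)) = 16 + 4*(0 - 12*f) = 16 + 4*(-12*f) = 16 - 48*f)
(Z(a(3*6 + 3), d(-5)) + V(-4))² = ((7 + 2*(3*6 + 3)) + (16 - 48*(-4)))² = ((7 + 2*(18 + 3)) + (16 + 192))² = ((7 + 2*21) + 208)² = ((7 + 42) + 208)² = (49 + 208)² = 257² = 66049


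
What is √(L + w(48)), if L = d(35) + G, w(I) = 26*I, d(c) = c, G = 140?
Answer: √1423 ≈ 37.723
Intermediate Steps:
L = 175 (L = 35 + 140 = 175)
√(L + w(48)) = √(175 + 26*48) = √(175 + 1248) = √1423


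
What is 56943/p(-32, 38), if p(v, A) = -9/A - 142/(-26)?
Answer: 28129842/2581 ≈ 10899.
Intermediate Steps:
p(v, A) = 71/13 - 9/A (p(v, A) = -9/A - 142*(-1/26) = -9/A + 71/13 = 71/13 - 9/A)
56943/p(-32, 38) = 56943/(71/13 - 9/38) = 56943/(2581/494) = 56943*(494/2581) = 28129842/2581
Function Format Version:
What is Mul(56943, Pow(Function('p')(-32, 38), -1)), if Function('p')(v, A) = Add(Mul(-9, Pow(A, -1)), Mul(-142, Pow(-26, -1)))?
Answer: Rational(28129842, 2581) ≈ 10899.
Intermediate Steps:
Function('p')(v, A) = Add(Rational(71, 13), Mul(-9, Pow(A, -1))) (Function('p')(v, A) = Add(Mul(-9, Pow(A, -1)), Mul(-142, Rational(-1, 26))) = Add(Mul(-9, Pow(A, -1)), Rational(71, 13)) = Add(Rational(71, 13), Mul(-9, Pow(A, -1))))
Mul(56943, Pow(Function('p')(-32, 38), -1)) = Mul(56943, Pow(Add(Rational(71, 13), Mul(-9, Pow(38, -1))), -1)) = Mul(56943, Pow(Add(Rational(71, 13), Mul(-9, Rational(1, 38))), -1)) = Mul(56943, Pow(Add(Rational(71, 13), Rational(-9, 38)), -1)) = Mul(56943, Pow(Rational(2581, 494), -1)) = Mul(56943, Rational(494, 2581)) = Rational(28129842, 2581)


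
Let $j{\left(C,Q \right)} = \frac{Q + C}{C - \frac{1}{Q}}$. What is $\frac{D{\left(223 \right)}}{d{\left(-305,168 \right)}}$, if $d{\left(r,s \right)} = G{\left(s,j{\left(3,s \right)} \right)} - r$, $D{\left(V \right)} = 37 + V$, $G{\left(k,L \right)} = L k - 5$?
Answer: $\frac{32695}{1244301} \approx 0.026276$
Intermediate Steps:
$j{\left(C,Q \right)} = \frac{C + Q}{C - \frac{1}{Q}}$
$G{\left(k,L \right)} = -5 + L k$
$d{\left(r,s \right)} = -5 - r + \frac{s^{2} \left(3 + s\right)}{-1 + 3 s}$ ($d{\left(r,s \right)} = \left(-5 + \frac{s \left(3 + s\right)}{-1 + 3 s} s\right) - r = \left(-5 + \frac{s^{2} \left(3 + s\right)}{-1 + 3 s}\right) - r = -5 - r + \frac{s^{2} \left(3 + s\right)}{-1 + 3 s}$)
$\frac{D{\left(223 \right)}}{d{\left(-305,168 \right)}} = \frac{37 + 223}{\frac{1}{-1 + 3 \cdot 168} \left(168^{2} \left(3 + 168\right) - \left(-1 + 3 \cdot 168\right) \left(5 - 305\right)\right)} = \frac{260}{\frac{1}{-1 + 504} \left(28224 \cdot 171 - \left(-1 + 504\right) \left(-300\right)\right)} = \frac{260}{\frac{1}{503} \left(4826304 - 503 \left(-300\right)\right)} = \frac{260}{\frac{1}{503} \left(4826304 + 150900\right)} = \frac{260}{\frac{1}{503} \cdot 4977204} = \frac{260}{\frac{4977204}{503}} = 260 \cdot \frac{503}{4977204} = \frac{32695}{1244301}$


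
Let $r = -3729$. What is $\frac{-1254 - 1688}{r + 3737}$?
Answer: $- \frac{1471}{4} \approx -367.75$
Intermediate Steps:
$\frac{-1254 - 1688}{r + 3737} = \frac{-1254 - 1688}{-3729 + 3737} = - \frac{2942}{8} = \left(-2942\right) \frac{1}{8} = - \frac{1471}{4}$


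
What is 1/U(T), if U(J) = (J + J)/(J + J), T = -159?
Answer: 1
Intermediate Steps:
U(J) = 1 (U(J) = (2*J)/((2*J)) = (2*J)*(1/(2*J)) = 1)
1/U(T) = 1/1 = 1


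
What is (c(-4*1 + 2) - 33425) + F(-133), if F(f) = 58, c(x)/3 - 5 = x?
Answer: -33358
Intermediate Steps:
c(x) = 15 + 3*x
(c(-4*1 + 2) - 33425) + F(-133) = ((15 + 3*(-4*1 + 2)) - 33425) + 58 = ((15 + 3*(-4 + 2)) - 33425) + 58 = ((15 + 3*(-2)) - 33425) + 58 = ((15 - 6) - 33425) + 58 = (9 - 33425) + 58 = -33416 + 58 = -33358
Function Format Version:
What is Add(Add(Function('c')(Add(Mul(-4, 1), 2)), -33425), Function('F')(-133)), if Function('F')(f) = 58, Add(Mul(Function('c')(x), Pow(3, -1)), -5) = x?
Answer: -33358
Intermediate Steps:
Function('c')(x) = Add(15, Mul(3, x))
Add(Add(Function('c')(Add(Mul(-4, 1), 2)), -33425), Function('F')(-133)) = Add(Add(Add(15, Mul(3, Add(Mul(-4, 1), 2))), -33425), 58) = Add(Add(Add(15, Mul(3, Add(-4, 2))), -33425), 58) = Add(Add(Add(15, Mul(3, -2)), -33425), 58) = Add(Add(Add(15, -6), -33425), 58) = Add(Add(9, -33425), 58) = Add(-33416, 58) = -33358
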